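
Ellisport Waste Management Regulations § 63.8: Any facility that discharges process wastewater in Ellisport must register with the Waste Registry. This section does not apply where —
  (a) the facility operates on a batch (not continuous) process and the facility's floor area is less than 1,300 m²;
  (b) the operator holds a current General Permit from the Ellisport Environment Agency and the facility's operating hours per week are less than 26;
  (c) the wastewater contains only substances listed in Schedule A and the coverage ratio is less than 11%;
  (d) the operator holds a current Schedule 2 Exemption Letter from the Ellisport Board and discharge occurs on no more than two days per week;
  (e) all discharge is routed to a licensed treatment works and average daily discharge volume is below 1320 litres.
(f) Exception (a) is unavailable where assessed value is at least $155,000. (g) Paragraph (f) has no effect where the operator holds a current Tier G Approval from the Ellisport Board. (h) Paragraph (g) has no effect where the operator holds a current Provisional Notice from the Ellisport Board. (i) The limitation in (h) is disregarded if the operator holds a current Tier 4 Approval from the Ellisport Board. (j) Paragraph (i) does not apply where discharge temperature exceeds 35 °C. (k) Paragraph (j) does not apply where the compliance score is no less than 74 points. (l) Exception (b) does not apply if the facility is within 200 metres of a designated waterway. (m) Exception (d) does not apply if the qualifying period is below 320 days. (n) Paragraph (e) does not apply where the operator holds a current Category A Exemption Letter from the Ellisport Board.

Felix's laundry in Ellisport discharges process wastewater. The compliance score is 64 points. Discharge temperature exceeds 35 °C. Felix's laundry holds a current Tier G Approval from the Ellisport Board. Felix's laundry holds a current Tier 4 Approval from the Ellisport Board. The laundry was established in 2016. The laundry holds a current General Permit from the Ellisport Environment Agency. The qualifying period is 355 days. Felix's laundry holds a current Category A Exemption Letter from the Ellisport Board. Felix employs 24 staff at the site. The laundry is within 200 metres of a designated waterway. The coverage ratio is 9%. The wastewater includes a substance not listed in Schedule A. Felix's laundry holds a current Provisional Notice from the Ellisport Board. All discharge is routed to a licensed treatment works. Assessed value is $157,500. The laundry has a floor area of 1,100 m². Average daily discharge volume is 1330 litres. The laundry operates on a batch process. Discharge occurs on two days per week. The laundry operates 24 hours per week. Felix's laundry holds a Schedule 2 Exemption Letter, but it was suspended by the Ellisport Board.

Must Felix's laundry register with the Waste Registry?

Exception (a) is satisfied on its face — the facility operates on a batch process; the facility's floor area is 1,100 m², less than the 1,300 m² limit. But: (f) applies — assessed value is $157,500, meeting the $155,000 threshold. (g) is engaged (a current Tier G Approval is held), but yields to (h): (h) operates against (g): a current Provisional Notice is held. (i) would limit (h) — a current Tier 4 Approval is held — but (j) sets (i) aside: (j) operates against (i): discharge temperature exceeds 35 °C. (k) does not operate here (the compliance score is 64 points, short of 74 points), so (j) stands. So (a) is unavailable.
All of (b)'s requirements are met (a current General Permit is held; the facility's operating hours per week are 24, less than the 26 limit). But: (l) applies — the laundry is within 200 m of a designated waterway. (b) is therefore removed.
Exception (c) requires that the wastewater contains only substances listed in Schedule A; but the wastewater includes a non-Schedule-A substance, so (c) is unavailable.
Exception (d) fails — no current Schedule 2 Exemption Letter is held.
Exception (e) requires that average daily discharge volume is below 1320 litres; but average daily discharge volume is 1330 litres, not below 1320 litres, so (e) is unavailable.
No exception applies. The general rule governs.

Yes — Felix's laundry must register with the Waste Registry.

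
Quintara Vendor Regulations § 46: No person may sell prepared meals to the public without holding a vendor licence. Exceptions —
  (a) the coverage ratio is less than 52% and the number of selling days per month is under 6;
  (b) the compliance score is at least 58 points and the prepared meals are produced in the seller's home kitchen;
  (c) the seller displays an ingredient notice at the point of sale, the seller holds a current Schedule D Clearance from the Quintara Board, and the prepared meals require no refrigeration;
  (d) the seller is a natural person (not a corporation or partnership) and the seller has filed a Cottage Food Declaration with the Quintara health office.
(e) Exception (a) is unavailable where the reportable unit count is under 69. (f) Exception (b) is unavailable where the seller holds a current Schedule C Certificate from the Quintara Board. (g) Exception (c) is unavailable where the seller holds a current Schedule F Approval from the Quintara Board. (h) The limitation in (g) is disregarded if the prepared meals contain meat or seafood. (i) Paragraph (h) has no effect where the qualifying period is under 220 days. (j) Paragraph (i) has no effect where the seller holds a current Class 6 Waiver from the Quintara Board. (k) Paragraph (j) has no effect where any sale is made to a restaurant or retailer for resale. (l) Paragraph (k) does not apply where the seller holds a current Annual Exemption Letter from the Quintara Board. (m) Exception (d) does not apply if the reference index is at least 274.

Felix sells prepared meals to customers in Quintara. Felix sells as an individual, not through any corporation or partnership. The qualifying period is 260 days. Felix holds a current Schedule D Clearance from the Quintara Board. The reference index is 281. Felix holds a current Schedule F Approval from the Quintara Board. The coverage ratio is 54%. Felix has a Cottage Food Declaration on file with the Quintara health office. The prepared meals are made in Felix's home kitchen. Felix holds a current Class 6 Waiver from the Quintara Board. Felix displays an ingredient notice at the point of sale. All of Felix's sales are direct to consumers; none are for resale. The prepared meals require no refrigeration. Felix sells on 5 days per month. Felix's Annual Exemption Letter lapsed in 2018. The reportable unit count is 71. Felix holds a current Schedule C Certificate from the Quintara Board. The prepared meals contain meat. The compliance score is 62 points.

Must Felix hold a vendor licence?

Exception (a) requires that the coverage ratio is less than 52%; but the coverage ratio is 54%, not less than 52%, so (a) is unavailable.
Exception (b): the compliance score is 62 points, meeting the 58 points threshold; the prepared meals are home-kitchen produced — every condition holds. However, paragraph (f) must be considered: (f) operates — a current Schedule C Certificate is held. (b) is therefore removed.
All of (c)'s requirements are met (an ingredient notice is displayed; a current Schedule D Clearance is held; the prepared meals are shelf-stable). Applying paragraphs (g)–(l): (g) would limit (c) — a current Schedule F Approval is held — but (h) sets (g) aside: (h) applies — the prepared meals contain meat. (i) is not triggered (the qualifying period is 260 days, not under 220 days), so (h) stands. (c) remains available.
Exception (d) is satisfied on its face — the seller is a natural person; a Cottage Food Declaration is on file. Turning to paragraph (m): (m) operates against (d): the reference index is 281, meeting the 274 threshold. (d) is therefore removed.

No — exception (c) applies; Felix is not required to hold a vendor licence.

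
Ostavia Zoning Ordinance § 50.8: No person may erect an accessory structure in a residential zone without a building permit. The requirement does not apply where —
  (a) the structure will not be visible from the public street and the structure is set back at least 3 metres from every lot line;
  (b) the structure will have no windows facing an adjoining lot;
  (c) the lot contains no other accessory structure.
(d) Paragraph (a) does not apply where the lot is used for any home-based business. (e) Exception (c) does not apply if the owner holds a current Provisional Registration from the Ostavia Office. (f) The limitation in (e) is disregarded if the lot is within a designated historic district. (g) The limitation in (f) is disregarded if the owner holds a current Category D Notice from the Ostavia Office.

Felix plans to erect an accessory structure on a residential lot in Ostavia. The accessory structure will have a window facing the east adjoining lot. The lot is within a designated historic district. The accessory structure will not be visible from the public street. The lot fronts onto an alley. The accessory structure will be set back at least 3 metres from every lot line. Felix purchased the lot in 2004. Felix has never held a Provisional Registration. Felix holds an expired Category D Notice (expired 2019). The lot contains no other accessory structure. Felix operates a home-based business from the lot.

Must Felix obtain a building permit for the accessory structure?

No — exception (c) applies; Felix does not need a building permit.

Exception (a): the structure will not be visible from the street; the setback is at least 3 m on every side — every condition holds. But: (d) is triggered — a home-based business operates on the lot. (a) is therefore removed.
Exception (b) requires that the structure will have no windows facing an adjoining lot; but a window faces an adjoining lot, so (b) is unavailable.
Exception (c)'s conditions are all satisfied: the lot has no other accessory structure. Under paragraphs (e)–(g): (e), which would limit (c), is not triggered: no current Provisional Registration is held. Exception (c) stands.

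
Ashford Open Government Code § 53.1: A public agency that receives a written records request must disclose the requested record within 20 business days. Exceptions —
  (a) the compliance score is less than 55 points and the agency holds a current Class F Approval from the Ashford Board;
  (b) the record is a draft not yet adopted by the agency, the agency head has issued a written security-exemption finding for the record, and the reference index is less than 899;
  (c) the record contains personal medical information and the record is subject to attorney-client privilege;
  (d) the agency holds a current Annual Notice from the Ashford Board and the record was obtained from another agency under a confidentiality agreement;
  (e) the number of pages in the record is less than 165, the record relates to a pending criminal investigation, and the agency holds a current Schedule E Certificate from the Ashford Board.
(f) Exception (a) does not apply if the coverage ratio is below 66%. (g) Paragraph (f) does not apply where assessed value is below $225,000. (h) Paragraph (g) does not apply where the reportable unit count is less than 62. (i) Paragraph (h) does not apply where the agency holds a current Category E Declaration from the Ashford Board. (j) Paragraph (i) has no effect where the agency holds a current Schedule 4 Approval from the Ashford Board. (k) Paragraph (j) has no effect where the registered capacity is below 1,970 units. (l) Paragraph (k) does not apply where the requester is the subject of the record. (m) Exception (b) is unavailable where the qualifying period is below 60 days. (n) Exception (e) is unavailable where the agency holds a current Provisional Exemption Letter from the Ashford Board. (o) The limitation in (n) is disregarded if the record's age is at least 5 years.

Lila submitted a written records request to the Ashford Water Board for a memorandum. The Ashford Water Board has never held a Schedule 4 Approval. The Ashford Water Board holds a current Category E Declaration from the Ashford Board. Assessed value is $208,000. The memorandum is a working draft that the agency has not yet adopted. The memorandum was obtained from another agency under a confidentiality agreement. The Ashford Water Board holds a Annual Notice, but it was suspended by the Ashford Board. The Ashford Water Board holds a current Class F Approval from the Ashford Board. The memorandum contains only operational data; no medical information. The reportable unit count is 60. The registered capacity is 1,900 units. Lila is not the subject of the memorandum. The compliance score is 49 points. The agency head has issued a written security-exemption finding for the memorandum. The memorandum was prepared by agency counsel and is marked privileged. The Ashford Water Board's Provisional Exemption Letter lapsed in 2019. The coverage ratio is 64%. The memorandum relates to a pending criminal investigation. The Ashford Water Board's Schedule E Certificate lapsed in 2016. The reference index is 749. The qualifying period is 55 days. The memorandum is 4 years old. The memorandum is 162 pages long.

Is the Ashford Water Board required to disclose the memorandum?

Exception (a) is satisfied on its face — the compliance score is 49 points, less than the 55 points limit; a current Class F Approval is held. Applying paragraphs (f)–(l): (f) would limit (a) — the coverage ratio is 64%, below the 66% limit — but (g) sets (f) aside: (g) operates against (f): assessed value is $208,000, below the $225,000 limit. (h) is triggered (the reportable unit count is 60, less than the 62 limit), but is overridden by (i): (i) operates against (h): a current Category E Declaration is held. (j), which would lift (i), is inapplicable — there is no Schedule 4 Approval in force. (a) remains available.
All of (b)'s requirements are met (the memorandum is an unadopted draft; a written security-exemption finding has been issued; the reference index is 749, less than the 899 limit). But applying paragraph (m): (m) operates — the qualifying period is 55 days, below the 60 days limit. So (b) is unavailable.
Exception (c) does not apply: the memorandum contains only operational data.
Exception (d) requires that the agency holds a current Annual Notice from the Ashford Board; but there is no Annual Notice in force, so (d) is unavailable.
Exception (e) fails — the Schedule E Certificate is not current.

No — exception (a) applies; the Ashford Water Board is not required to disclose the memorandum.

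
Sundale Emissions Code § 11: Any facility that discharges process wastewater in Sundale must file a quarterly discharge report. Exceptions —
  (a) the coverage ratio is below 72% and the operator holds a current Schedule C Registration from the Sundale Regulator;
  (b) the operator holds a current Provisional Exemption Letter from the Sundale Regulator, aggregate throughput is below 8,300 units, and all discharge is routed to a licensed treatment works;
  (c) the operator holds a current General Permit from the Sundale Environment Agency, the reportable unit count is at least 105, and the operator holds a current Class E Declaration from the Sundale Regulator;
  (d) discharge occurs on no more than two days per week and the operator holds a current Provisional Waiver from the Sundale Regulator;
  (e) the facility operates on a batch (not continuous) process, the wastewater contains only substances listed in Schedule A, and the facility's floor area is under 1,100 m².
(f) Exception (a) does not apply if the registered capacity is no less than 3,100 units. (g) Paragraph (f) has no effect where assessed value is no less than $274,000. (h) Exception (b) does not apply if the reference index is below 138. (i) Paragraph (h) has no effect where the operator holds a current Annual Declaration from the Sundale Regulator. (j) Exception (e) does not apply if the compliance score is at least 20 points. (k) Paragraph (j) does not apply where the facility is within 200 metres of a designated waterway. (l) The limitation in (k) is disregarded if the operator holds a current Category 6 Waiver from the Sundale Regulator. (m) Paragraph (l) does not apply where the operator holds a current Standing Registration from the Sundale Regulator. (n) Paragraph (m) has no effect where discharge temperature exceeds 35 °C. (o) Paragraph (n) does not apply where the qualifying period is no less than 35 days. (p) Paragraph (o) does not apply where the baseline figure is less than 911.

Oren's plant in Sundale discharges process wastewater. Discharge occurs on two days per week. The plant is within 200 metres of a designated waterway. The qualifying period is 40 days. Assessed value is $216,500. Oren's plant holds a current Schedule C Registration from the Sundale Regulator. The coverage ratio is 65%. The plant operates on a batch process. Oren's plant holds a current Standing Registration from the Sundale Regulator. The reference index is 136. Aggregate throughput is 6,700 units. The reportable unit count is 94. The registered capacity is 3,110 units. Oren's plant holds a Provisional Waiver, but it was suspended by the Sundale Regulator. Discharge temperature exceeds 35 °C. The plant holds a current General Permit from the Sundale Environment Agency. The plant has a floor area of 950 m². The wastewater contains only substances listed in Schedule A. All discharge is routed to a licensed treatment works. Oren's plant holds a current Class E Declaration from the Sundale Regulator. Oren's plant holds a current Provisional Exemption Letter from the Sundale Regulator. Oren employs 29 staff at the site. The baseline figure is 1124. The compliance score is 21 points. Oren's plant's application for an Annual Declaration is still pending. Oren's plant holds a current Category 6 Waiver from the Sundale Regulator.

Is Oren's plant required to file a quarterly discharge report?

No — exception (e) applies; Oren's plant is not required to file a quarterly discharge report.

Exception (a) is satisfied on its face — the coverage ratio is 65%, below the 72% limit; a current Schedule C Registration is held. However, paragraphs (f)–(g) must be considered: (f) operates against (a): the registered capacity is 3,110 units, meeting the 3,100 units threshold. (g), which would lift (f), is inapplicable — assessed value is $216,500, short of $274,000. (a) is therefore removed.
All of (b)'s requirements are met (a current Provisional Exemption Letter is held; aggregate throughput is 6,700 units, below the 8,300 units limit; discharge is routed to a licensed treatment works). Turning to paragraphs (h)–(i): (h) operates — the reference index is 136, below the 138 limit. (i) is not engaged (no current Annual Declaration is held), so (h) stands. Exception (b) does not apply.
Exception (c) fails — the reportable unit count is 94, short of 105.
Exception (d) fails — no current Provisional Waiver is held.
Exception (e) is satisfied on its face — the facility operates on a batch process; the wastewater is Schedule-A-only; the facility's floor area is 950 m², under the 1,100 m² limit. Under paragraphs (j)–(p): (j) would limit (e) — the compliance score is 21 points, meeting the 20 points threshold — but (k) sets (j) aside: (k) operates against (j): the plant is within 200 m of a designated waterway. (l) would limit (k) — a current Category 6 Waiver is held — but (m) sets (l) aside: (m) operates — a current Standing Registration is held. (n) would limit (m) — discharge temperature exceeds 35 °C — but (o) sets (n) aside: (o) operates against (n): the qualifying period is 40 days, meeting the 35 days threshold. (p), which would lift (o), does not operate here — the baseline figure is 1,124, not less than 911. (e) remains available.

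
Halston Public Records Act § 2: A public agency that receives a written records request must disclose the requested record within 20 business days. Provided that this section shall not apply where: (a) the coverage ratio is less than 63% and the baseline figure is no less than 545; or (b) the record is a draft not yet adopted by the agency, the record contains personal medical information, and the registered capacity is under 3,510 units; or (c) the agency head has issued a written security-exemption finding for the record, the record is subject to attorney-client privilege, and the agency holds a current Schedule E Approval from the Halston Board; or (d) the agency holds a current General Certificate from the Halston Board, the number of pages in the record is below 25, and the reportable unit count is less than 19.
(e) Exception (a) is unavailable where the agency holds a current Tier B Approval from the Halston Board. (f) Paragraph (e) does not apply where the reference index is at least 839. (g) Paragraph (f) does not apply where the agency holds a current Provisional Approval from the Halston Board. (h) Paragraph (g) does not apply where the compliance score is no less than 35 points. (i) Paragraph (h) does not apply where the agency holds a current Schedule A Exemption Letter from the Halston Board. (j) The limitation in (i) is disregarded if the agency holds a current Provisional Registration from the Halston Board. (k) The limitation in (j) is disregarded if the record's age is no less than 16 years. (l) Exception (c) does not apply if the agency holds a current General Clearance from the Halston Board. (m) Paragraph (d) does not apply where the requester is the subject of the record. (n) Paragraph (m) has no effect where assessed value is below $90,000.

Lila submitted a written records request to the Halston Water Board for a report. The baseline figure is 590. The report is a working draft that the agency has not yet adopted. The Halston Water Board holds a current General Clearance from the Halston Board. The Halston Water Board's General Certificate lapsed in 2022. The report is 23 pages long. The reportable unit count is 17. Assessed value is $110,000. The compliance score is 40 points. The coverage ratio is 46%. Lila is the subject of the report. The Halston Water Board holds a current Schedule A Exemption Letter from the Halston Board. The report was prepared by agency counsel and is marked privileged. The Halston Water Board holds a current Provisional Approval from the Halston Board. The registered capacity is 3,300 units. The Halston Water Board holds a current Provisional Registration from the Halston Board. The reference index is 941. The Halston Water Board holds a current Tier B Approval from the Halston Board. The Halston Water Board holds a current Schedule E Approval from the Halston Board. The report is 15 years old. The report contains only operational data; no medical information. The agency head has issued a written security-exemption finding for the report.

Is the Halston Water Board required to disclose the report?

Exception (a) is satisfied on its face — the coverage ratio is 46%, less than the 63% limit; the baseline figure is 590, meeting the 545 threshold. Applying paragraphs (e)–(k): (e) would limit (a) — a current Tier B Approval is held — but (f) sets (e) aside: (f) operates against (e): the reference index is 941, meeting the 839 threshold. (g) would limit (f) — a current Provisional Approval is held — but (h) sets (g) aside: (h) operates against (g): the compliance score is 40 points, meeting the 35 points threshold. (i) would limit (h) — a current Schedule A Exemption Letter is held — but (j) sets (i) aside: (j) operates against (i): a current Provisional Registration is held. (k), which would lift (j), is inapplicable — the record's age is 15 years, short of 16 years. (a) remains available.
Exception (b) requires that the record contains personal medical information; but the report contains only operational data, so (b) is unavailable.
All of (c)'s requirements are met (a written security-exemption finding has been issued; the report is privileged; a current Schedule E Approval is held). Turning to paragraph (l): (l) applies — a current General Clearance is held. So (c) is unavailable.
Exception (d) requires that the agency holds a current General Certificate from the Halston Board; but no current General Certificate is held, so (d) is unavailable.

No — exception (a) applies; the Halston Water Board is not required to disclose the report.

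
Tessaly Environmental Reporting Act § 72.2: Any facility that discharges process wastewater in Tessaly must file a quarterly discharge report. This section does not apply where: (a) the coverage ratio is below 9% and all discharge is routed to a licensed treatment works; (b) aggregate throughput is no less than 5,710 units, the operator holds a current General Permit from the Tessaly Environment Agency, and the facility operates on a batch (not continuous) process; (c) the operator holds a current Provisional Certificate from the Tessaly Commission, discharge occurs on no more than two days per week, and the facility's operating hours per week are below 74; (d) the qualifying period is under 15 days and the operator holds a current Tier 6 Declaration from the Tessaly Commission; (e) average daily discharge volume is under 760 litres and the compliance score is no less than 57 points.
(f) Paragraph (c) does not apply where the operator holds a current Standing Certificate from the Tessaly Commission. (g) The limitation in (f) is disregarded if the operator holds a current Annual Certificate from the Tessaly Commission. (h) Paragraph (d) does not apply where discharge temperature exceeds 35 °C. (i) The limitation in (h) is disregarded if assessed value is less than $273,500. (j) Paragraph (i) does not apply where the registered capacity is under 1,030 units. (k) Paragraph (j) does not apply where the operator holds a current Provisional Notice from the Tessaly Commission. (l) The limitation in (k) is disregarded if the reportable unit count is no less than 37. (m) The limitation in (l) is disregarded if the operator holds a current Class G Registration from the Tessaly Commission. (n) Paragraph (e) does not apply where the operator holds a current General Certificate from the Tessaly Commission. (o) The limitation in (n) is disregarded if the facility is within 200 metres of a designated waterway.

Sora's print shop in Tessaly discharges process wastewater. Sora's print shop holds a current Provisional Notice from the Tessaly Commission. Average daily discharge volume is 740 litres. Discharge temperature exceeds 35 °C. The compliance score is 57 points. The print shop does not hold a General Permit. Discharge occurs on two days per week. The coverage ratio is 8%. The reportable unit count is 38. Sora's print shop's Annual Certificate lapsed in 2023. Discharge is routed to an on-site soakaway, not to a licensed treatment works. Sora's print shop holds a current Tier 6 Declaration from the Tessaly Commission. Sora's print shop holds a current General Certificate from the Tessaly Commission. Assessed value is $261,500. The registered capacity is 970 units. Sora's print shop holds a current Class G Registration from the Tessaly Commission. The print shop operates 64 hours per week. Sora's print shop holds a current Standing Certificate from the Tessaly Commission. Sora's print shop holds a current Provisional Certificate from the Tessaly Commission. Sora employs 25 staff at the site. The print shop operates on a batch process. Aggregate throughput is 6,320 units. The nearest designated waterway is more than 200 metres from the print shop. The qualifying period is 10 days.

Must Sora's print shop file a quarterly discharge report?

No — exception (d) applies; Sora's print shop is not required to file a quarterly discharge report.

Exception (a) fails — discharge is not routed to a licensed treatment works.
Exception (b) fails — no General Permit is held.
Exception (c): a current Provisional Certificate is held; discharge occurs on no more than two days per week; the facility's operating hours per week are 64, below the 74 limit — every condition holds. But: (f) operates against (c): a current Standing Certificate is held. (g), which would lift (f), is inapplicable — no current Annual Certificate is held. Exception (c) does not apply.
Exception (d)'s conditions are all satisfied: the qualifying period is 10 days, under the 15 days limit; a current Tier 6 Declaration is held. Under paragraphs (h)–(m): (h) operates (discharge temperature exceeds 35 °C), but is overridden by (i): (i) operates against (h): assessed value is $261,500, less than the $273,500 limit. (j) operates (the registered capacity is 970 units, under the 1,030 units limit), but is itself disapplied by (k): (k) applies — a current Provisional Notice is held. (l) would limit (k) — the reportable unit count is 38, meeting the 37 threshold — but (m) sets (l) aside: (m) is engaged — a current Class G Registration is held. (d) remains available.
All of (e)'s requirements are met (average daily discharge volume is 740 litres, under the 760 litres limit; the compliance score is 57 points, meeting the 57 points threshold). But applying paragraphs (n)–(o): (n) is triggered — a current General Certificate is held. (o) does not operate here (the print shop is more than 200 m from any designated waterway), so (n) stands. (e) is therefore removed.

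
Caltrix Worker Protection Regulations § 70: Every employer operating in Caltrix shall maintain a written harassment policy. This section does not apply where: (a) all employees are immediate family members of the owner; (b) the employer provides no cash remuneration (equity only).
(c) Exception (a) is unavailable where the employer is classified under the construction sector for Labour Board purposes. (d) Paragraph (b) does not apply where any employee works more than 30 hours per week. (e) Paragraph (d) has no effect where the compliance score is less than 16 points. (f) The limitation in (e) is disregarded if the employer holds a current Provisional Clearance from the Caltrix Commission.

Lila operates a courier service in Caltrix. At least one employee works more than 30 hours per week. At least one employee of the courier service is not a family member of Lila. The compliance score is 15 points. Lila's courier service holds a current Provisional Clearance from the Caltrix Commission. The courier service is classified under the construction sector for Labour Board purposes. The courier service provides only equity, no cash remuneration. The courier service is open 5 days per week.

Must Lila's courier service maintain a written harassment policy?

Exception (a) fails — at least one employee is not a family member.
Exception (b)'s conditions are all satisfied: remuneration is equity-only. However, paragraphs (d)–(f) must be considered: (d) operates against (b): at least one employee exceeds 30 hours/week. (e) operates (the compliance score is 15 points, less than the 16 points limit), but is itself disapplied by (f): (f) applies — a current Provisional Clearance is held. (b) is therefore removed.
No exception displaces § 70.

Yes — Lila's courier service must maintain a written harassment policy.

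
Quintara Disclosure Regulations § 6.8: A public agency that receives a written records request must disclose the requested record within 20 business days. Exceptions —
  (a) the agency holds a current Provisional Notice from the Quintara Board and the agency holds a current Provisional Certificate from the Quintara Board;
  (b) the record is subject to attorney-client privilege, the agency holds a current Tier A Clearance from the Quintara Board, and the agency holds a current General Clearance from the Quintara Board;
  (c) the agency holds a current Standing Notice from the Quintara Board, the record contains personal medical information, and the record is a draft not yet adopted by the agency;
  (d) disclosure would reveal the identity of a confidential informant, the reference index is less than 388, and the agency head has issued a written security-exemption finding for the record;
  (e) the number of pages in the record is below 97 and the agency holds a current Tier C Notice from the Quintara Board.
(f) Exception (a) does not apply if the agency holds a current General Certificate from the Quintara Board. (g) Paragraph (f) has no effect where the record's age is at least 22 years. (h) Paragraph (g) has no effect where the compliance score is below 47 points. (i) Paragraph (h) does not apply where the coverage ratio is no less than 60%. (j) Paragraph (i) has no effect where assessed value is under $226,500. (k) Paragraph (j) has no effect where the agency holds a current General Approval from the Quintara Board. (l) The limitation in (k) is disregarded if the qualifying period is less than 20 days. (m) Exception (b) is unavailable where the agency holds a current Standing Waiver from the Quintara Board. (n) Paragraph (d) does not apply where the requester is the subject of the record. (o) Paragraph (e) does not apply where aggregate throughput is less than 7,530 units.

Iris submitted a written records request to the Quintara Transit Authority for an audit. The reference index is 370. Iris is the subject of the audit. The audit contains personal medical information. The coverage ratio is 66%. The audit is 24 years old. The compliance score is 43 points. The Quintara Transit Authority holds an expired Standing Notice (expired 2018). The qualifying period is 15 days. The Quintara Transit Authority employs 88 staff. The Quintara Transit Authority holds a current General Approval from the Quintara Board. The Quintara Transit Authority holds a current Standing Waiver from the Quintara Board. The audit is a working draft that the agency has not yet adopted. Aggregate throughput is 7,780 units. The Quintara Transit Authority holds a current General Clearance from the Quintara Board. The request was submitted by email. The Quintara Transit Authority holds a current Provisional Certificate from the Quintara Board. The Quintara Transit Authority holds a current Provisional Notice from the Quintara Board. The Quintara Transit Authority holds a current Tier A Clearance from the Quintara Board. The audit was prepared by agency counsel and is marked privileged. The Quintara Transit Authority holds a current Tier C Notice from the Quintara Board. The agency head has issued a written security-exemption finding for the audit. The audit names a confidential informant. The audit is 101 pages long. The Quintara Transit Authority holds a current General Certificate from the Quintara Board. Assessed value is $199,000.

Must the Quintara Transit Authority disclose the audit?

Exception (a): a current Provisional Notice is held; a current Provisional Certificate is held — every condition holds. Turning to paragraphs (f)–(l): (f) is engaged — a current General Certificate is held. (g) would limit (f) — the record's age is 24 years, meeting the 22 years threshold — but (h) sets (g) aside: (h) operates against (g): the compliance score is 43 points, below the 47 points limit. (i) is engaged (the coverage ratio is 66%, meeting the 60% threshold), but is overridden by (j): (j) applies — assessed value is $199,000, under the $226,500 limit. (k) operates (a current General Approval is held), but is overridden by (l): (l) operates — the qualifying period is 15 days, less than the 20 days limit. So (a) is unavailable.
Exception (b) is satisfied on its face — the audit is privileged; a current Tier A Clearance is held; a current General Clearance is held. But applying paragraph (m): (m) is engaged — a current Standing Waiver is held. Exception (b) does not apply.
Exception (c) fails — there is no Standing Notice in force.
Exception (d)'s conditions are all satisfied: the audit names a confidential informant; the reference index is 370, less than the 388 limit; a written security-exemption finding has been issued. But: (n) is engaged — Iris is the subject of the audit. So (d) is unavailable.
Exception (e) fails — the number of pages in the record is 101, not below 97.
No exception displaces § 6.8.

Yes — the Quintara Transit Authority must disclose the audit.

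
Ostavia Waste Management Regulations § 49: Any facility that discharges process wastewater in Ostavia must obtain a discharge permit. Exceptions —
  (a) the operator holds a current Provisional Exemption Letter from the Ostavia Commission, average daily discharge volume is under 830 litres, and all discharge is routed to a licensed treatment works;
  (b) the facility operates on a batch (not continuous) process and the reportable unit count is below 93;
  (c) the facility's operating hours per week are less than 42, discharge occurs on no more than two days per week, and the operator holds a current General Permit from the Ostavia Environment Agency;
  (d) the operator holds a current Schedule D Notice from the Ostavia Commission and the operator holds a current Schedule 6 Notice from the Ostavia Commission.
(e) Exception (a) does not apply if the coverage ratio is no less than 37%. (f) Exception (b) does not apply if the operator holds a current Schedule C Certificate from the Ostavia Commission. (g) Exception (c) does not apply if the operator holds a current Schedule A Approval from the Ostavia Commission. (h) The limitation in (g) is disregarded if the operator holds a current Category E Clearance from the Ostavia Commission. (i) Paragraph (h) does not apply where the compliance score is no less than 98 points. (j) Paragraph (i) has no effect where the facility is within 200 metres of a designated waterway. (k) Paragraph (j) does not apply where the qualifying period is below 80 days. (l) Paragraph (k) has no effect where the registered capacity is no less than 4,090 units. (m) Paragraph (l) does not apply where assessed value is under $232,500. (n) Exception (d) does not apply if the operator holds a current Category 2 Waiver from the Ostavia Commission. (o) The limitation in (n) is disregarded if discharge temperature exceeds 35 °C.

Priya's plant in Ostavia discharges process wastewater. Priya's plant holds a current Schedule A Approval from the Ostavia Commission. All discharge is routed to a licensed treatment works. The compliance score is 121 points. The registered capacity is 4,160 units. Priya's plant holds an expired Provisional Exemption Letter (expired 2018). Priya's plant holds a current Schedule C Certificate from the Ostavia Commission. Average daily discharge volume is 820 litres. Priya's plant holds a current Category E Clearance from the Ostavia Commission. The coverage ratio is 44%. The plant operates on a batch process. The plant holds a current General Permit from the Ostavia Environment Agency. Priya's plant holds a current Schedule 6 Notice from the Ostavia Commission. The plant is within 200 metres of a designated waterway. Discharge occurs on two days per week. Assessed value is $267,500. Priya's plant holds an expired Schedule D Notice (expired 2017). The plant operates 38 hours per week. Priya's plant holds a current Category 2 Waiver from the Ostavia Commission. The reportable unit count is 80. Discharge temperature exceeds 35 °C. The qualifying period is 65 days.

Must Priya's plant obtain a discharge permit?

No — exception (c) applies; Priya's plant is not required to obtain a discharge permit.

Exception (a) requires that the operator holds a current Provisional Exemption Letter from the Ostavia Commission; but the Provisional Exemption Letter is not current, so (a) is unavailable.
Exception (b)'s conditions are all satisfied: the facility operates on a batch process; the reportable unit count is 80, below the 93 limit. However, paragraph (f) must be considered: (f) operates against (b): a current Schedule C Certificate is held. (b) is therefore removed.
Exception (c): the facility's operating hours per week are 38, less than the 42 limit; discharge occurs on no more than two days per week; a current General Permit is held — every condition holds. Applying paragraphs (g)–(m): (g) is engaged (a current Schedule A Approval is held), but yields to (h): (h) operates against (g): a current Category E Clearance is held. (i) would limit (h) — the compliance score is 121 points, meeting the 98 points threshold — but (j) sets (i) aside: (j) operates against (i): the plant is within 200 m of a designated waterway. (k) would limit (j) — the qualifying period is 65 days, below the 80 days limit — but (l) sets (k) aside: (l) operates against (k): the registered capacity is 4,160 units, meeting the 4,090 units threshold. (m) is inapplicable (assessed value is $267,500, not under $232,500), so (l) stands. (c) remains available.
Exception (d) fails — no current Schedule D Notice is held.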